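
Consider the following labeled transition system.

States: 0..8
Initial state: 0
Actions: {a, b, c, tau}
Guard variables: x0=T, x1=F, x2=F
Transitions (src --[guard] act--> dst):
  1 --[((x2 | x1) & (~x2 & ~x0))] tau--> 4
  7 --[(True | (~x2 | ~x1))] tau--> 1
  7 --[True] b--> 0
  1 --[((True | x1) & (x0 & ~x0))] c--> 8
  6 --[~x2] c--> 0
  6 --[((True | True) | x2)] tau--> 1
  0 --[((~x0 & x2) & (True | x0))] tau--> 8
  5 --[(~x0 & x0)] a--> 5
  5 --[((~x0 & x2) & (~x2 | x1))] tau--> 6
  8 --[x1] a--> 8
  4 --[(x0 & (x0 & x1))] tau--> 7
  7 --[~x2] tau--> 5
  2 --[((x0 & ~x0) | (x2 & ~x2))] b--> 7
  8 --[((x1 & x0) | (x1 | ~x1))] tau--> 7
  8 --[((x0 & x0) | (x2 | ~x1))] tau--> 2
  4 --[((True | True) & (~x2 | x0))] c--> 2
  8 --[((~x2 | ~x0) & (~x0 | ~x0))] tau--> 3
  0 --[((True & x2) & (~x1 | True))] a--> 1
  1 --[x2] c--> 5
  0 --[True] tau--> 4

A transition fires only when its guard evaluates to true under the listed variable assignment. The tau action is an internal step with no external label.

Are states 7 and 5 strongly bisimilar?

Bisimulation quotient by refinement:
  round 0: {{0,1,2,3,4,5,6,7,8}}
  round 1: {{0,8},{1,2,3,5},{4},{6},{7}}
  round 2: {{0},{1,2,3,5},{4},{6},{7},{8}}
stable after 3 split(s): 6 block(s)
class of 7: {7}; class of 5: {1,2,3,5}

Answer: NOT BISIMILAR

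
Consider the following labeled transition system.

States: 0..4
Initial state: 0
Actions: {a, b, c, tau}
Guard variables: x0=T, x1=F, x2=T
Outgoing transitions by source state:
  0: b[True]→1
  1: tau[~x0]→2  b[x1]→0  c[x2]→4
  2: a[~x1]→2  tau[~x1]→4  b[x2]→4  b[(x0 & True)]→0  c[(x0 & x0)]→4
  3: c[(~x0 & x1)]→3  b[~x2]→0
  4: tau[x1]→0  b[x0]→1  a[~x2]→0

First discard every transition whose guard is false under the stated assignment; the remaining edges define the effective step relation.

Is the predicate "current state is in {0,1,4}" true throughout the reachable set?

Answer: INVARIANT HOLDS

Analysis:
Safe = {0,1,4}
R = {0,1,4}
  0: safe
  1: safe
  4: safe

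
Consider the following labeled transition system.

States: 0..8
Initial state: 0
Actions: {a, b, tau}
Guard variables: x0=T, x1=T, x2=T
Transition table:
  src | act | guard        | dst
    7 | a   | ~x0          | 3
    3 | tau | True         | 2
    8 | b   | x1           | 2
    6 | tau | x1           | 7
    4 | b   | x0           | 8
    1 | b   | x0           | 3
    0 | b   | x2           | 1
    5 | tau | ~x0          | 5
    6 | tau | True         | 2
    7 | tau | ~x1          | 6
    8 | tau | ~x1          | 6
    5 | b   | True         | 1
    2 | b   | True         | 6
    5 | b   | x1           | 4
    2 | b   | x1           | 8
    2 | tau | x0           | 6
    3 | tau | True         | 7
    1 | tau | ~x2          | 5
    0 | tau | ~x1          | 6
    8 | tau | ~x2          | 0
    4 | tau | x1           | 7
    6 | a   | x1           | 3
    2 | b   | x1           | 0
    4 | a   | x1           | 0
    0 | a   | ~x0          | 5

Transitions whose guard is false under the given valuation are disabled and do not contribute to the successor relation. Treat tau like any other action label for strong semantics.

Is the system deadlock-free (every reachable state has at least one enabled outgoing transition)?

Reachable = {0,1,2,3,6,7,8}
  0: b→1  [1 exit(s)]
  1: b→3  [1 exit(s)]
  2: b→0  b→6  b→8  tau→6  [4 exit(s)]
  3: tau→2  tau→7  [2 exit(s)]
  6: a→3  tau→2  tau→7  [3 exit(s)]
  7: ∅  [deadlock]
  8: b→2  [1 exit(s)]
witness 7: b·b·tau

Answer: DEADLOCK at state 7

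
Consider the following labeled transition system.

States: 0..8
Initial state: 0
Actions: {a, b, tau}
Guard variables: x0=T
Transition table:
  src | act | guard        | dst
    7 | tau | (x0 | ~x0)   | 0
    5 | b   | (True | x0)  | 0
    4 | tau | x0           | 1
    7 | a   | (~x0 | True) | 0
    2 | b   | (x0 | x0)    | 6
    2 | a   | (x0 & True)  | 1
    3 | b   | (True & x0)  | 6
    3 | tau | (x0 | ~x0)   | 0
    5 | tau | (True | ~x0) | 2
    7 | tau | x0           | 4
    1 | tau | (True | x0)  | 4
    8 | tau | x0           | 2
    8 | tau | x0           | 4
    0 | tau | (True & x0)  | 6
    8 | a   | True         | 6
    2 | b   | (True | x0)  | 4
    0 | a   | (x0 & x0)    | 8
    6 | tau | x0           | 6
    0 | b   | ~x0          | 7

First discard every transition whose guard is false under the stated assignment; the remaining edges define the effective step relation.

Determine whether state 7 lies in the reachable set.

Answer: UNREACHABLE

Working:
After dropping false guards: 18 live edges.
Layer 0: {0}
Layer 1: {6,8}  now seen {0,6,8}
Layer 2: {2,4}  now seen {0,2,4,6,8}
Layer 3: {1}  now seen {0,1,2,4,6,8}
Reach set: {0,1,2,4,6,8}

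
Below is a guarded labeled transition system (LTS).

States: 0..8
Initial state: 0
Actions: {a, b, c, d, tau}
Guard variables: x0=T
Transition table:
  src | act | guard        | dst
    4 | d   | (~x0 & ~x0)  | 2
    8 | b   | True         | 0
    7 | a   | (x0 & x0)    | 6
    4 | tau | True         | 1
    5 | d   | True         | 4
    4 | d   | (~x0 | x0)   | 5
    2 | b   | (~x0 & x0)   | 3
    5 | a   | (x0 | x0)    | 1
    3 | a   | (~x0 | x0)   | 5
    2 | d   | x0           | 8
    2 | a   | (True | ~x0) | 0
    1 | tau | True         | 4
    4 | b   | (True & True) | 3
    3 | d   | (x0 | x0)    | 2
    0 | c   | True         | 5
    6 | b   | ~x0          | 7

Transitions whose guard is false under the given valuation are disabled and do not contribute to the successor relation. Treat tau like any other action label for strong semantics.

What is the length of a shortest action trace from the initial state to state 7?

Answer: UNREACHABLE

Trace:
BFS to 7:
  L0 = {0}
  L1 = {5}
  L2 = {1,4}
  L3 = {3}
  L4 = {2}
  L5 = {8}
7 never appears.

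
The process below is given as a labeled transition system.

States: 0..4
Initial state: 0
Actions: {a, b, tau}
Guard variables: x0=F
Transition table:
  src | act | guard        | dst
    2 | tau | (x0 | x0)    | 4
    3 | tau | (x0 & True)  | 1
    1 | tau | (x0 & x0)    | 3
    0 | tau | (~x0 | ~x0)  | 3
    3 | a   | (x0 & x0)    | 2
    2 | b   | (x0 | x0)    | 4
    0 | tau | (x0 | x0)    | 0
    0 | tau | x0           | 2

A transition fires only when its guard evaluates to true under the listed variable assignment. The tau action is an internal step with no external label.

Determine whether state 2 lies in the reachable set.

Answer: UNREACHABLE

Working:
Guard filter leaves 1 enabled edge(s).
depth 0: {0}
depth 1: {3}  total {0,3}
Reach set: {0,3}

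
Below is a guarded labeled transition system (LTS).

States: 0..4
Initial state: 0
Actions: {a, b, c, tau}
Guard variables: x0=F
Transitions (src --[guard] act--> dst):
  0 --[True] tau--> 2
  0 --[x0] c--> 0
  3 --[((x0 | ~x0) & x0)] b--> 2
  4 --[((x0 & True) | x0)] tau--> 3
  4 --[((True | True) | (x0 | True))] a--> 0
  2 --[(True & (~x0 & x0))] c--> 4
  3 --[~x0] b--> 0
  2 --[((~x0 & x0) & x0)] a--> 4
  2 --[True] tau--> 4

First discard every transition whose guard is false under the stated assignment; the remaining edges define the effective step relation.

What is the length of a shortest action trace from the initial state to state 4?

Layered search for 4:
  depth 0: {0}
  depth 1: {2}
  depth 2: {4}
first hit 4 at d=2 via tau·tau

Answer: 2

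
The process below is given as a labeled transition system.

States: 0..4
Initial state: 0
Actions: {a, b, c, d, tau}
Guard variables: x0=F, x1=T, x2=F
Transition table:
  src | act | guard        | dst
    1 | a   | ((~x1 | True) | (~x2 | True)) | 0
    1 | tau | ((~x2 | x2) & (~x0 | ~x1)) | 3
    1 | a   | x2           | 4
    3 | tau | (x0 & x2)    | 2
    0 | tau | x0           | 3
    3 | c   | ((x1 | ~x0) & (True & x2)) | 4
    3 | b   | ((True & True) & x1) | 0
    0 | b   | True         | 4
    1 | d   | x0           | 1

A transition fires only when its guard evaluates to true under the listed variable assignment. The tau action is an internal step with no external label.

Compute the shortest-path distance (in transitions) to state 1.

Answer: UNREACHABLE

Analysis:
Layered search for 1:
  L0 = {0}
  L1 = {4}
1 never appears.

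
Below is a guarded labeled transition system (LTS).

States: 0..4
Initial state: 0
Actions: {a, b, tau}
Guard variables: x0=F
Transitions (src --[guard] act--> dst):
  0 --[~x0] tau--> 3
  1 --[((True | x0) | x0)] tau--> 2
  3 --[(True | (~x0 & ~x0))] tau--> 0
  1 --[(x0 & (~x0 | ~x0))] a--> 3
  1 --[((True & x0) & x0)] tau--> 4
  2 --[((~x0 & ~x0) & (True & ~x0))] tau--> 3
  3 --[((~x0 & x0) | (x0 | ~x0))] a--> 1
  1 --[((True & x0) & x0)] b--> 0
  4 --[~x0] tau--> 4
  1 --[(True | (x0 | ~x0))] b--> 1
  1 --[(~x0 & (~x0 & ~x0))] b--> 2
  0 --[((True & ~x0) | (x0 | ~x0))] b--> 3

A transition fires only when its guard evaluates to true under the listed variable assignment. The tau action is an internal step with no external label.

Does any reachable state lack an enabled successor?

Answer: DEADLOCK-FREE

Working:
Reachable = {0,1,2,3}
  0: b→3  tau→3  [deg 2]
  1: b→1  b→2  tau→2  [deg 3]
  2: tau→3  [deg 1]
  3: a→1  tau→0  [deg 2]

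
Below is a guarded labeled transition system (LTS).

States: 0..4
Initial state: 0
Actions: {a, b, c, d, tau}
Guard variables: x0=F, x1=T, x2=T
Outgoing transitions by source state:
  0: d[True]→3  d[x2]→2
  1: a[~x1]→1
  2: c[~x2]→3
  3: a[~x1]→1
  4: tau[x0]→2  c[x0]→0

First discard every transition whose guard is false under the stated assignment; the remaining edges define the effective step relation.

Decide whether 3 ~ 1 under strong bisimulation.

Compute ~ classes (split until stable):
  P[0] = {{0,1,2,3,4}}
  P[1] = {{0},{1,2,3,4}}
2 equivalence class(es) (converged in 2)
class of 3: {1,2,3,4}; class of 1: {1,2,3,4}

Answer: BISIMILAR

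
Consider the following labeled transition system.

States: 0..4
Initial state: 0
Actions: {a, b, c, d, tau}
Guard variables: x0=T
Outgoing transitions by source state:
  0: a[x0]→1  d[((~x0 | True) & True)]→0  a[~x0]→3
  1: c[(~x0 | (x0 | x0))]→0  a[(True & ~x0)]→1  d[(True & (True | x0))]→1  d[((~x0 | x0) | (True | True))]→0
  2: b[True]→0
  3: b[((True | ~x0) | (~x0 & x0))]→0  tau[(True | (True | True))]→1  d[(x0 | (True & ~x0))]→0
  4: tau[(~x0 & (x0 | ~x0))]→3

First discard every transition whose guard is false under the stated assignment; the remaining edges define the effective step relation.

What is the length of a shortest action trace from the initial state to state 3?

Answer: UNREACHABLE

Trace:
Breadth-first toward 3:
  L0 = {0}
  L1 = {1}
3 never appears.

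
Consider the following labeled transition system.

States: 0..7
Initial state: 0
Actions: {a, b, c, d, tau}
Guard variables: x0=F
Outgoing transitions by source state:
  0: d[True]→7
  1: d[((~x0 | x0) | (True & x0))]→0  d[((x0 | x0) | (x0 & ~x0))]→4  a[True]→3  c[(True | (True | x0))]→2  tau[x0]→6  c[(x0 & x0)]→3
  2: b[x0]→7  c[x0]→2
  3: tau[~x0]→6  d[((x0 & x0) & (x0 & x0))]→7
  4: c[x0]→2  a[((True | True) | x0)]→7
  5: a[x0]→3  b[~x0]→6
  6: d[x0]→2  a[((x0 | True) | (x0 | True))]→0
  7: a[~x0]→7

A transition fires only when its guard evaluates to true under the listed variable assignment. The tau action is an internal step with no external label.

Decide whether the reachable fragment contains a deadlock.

Reach set: {0,7}
  0: d→7  [1 out]
  7: a→7  [1 out]

Answer: DEADLOCK-FREE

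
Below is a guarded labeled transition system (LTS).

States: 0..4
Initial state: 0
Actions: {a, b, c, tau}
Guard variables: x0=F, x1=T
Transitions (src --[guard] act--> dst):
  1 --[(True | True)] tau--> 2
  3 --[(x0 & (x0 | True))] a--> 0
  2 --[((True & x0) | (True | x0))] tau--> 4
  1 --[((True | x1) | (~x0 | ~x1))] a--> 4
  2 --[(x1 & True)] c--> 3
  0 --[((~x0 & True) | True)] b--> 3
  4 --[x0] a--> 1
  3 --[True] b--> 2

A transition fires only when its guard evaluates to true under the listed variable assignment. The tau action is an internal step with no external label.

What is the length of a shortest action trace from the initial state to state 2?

Answer: 2

Trace:
Breadth-first toward 2:
  L0 = {0}
  L1 = {3}
  L2 = {2}
depth(2)=2, e.g. b·b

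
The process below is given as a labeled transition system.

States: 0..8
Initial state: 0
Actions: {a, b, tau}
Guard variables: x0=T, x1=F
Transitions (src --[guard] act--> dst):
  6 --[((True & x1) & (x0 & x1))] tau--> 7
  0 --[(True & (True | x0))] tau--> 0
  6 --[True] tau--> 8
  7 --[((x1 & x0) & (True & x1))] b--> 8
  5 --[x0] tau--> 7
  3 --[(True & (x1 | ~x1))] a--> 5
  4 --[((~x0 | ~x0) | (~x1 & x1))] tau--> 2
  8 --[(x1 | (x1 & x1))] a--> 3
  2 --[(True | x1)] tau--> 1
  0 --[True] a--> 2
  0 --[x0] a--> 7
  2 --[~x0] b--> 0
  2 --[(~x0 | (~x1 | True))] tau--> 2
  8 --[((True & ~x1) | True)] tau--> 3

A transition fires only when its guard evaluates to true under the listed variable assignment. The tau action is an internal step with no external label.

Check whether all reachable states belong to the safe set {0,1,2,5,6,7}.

Answer: INVARIANT HOLDS

Trace:
Safe = {0,1,2,5,6,7}
R = {0,1,2,7}
  0: safe
  1: safe
  2: safe
  7: safe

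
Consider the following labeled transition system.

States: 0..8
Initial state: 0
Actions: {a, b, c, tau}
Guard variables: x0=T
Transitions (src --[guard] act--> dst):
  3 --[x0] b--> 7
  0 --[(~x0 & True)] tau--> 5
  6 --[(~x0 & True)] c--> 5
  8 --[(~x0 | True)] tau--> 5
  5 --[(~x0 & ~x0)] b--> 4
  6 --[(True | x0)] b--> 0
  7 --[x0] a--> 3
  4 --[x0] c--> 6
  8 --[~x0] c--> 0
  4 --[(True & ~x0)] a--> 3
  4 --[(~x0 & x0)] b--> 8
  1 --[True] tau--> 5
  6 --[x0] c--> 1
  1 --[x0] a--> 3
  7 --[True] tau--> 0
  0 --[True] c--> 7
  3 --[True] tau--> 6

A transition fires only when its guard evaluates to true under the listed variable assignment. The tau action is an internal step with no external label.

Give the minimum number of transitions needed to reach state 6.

Breadth-first toward 6:
  Layer 0: {0}
  Layer 1: {7}
  Layer 2: {3}
  Layer 3: {6}
depth(6)=3, e.g. c·a·tau

Answer: 3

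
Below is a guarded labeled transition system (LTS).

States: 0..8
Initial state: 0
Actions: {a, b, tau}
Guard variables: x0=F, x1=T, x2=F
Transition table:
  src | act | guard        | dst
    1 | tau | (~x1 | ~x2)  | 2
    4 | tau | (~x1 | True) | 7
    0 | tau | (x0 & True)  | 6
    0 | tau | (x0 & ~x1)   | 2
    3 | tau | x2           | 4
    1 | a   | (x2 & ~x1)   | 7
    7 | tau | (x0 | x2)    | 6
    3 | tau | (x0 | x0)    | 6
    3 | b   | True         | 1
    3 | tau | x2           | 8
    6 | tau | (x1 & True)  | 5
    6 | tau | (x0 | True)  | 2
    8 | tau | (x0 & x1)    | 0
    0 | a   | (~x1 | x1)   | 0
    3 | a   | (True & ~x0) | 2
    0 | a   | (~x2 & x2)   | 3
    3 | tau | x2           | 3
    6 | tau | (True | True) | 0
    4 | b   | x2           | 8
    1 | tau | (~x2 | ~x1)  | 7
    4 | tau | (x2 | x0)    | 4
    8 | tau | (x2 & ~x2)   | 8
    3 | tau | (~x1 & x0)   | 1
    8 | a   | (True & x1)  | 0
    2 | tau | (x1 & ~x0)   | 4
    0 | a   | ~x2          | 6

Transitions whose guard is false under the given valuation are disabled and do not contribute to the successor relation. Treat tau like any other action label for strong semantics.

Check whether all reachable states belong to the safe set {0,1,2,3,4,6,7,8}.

Answer: INVARIANT VIOLATED at state 5

Analysis:
Safe = {0,1,2,3,4,6,7,8}
Reachable = {0,2,4,5,6,7}
  0: ✓
  2: ✓
  4: ✓
  5: VIOLATES
  6: ✓
  7: ✓
witness against invariant: a·tau → 5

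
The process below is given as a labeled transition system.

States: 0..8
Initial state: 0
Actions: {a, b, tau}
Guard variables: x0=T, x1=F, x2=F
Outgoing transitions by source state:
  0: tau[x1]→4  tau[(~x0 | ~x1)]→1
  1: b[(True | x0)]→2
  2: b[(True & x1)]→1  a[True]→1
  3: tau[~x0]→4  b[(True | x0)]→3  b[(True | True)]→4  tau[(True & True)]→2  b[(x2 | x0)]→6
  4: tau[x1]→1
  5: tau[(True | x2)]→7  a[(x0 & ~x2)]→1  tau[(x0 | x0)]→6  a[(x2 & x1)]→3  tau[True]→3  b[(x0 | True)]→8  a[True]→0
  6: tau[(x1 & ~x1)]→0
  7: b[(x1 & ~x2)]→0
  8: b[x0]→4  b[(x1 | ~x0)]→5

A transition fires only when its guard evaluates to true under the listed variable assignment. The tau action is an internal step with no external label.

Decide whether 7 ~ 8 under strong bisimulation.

Bisimulation quotient by refinement:
  round 0: {{0,1,2,3,4,5,6,7,8}}
  round 1: {{0},{1,8},{2},{3},{4,6,7},{5}}
  round 2: {{0},{1},{2},{3},{4,6,7},{5},{8}}
Fixed point at round 3; 7 class(es).
class of 7: {4,6,7}; class of 8: {8}

Answer: NOT BISIMILAR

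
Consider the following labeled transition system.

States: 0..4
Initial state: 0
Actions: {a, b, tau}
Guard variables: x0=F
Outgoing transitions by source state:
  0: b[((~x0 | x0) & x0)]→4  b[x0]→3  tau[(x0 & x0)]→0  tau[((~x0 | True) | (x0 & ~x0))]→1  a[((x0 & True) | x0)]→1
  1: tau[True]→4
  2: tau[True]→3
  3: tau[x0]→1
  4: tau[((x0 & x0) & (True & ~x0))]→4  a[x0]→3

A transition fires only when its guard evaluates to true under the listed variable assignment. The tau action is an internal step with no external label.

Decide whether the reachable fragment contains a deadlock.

Reach set: {0,1,4}
  0: tau→1  [deg 1]
  1: tau→4  [deg 1]
  4: ∅  [deadlock]
Path to 4: tau·tau

Answer: DEADLOCK at state 4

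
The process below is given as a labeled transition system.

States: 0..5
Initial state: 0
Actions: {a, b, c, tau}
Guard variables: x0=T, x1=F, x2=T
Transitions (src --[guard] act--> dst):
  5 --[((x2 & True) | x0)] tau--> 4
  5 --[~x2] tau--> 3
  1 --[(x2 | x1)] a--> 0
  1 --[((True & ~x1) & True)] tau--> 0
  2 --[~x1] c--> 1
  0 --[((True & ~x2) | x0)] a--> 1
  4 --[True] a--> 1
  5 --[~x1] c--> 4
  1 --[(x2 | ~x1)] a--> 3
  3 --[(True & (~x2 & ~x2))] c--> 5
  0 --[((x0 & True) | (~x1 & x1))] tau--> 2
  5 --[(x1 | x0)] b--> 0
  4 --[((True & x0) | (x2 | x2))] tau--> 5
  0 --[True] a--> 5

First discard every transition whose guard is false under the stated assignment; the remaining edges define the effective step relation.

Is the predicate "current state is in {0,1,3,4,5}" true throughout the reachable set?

Answer: INVARIANT VIOLATED at state 2

Trace:
Inv-set: {0,1,3,4,5}
Reach set: {0,1,2,3,4,5}
  0: safe
  1: safe
  2: outside
  3: safe
  4: safe
  5: safe
counterexample path to 2: tau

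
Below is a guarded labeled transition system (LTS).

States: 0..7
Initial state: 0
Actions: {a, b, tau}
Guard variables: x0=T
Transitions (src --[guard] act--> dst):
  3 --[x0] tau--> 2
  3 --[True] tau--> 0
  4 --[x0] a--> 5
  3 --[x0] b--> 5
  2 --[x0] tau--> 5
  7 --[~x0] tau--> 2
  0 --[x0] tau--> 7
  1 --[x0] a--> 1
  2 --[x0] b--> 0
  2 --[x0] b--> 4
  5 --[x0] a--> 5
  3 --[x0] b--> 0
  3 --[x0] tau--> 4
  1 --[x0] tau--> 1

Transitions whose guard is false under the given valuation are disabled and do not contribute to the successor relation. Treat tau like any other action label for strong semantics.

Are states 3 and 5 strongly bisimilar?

Answer: NOT BISIMILAR

Analysis:
Bisimulation quotient by refinement:
  P[0] = {{0,1,2,3,4,5,6,7}}
  P[1] = {{0},{1},{2,3},{4,5},{6,7}}
  P[2] = {{0},{1},{2},{3},{4,5},{6,7}}
6 equivalence class(es) (converged in 3)
3∈{3}, 5∈{4,5}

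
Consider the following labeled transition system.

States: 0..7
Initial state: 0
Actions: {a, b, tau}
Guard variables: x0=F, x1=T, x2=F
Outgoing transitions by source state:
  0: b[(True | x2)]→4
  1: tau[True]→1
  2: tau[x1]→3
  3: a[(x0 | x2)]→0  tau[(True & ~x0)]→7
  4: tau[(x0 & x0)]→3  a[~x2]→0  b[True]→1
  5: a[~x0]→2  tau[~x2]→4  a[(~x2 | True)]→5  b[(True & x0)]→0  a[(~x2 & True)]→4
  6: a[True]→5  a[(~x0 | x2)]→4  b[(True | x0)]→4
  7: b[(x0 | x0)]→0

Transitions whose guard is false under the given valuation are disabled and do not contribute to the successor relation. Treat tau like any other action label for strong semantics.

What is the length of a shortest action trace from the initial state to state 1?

Answer: 2

Working:
BFS to 1:
  L0 = {0}
  L1 = {4}
  L2 = {1}
1 enters at depth 2; path b·b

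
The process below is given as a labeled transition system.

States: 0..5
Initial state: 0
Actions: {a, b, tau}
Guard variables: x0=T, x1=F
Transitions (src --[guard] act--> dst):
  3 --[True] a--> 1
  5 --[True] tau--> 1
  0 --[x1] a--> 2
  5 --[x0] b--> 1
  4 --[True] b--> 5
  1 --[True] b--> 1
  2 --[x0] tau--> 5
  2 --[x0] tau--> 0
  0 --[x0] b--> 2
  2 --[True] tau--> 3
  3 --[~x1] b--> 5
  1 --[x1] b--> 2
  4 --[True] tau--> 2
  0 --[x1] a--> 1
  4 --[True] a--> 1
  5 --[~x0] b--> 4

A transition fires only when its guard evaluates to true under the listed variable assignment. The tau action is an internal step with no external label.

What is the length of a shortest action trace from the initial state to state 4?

Answer: UNREACHABLE

Working:
Layered search for 4:
  Layer 0: {0}
  Layer 1: {2}
  Layer 2: {3,5}
  Layer 3: {1}
4 never appears.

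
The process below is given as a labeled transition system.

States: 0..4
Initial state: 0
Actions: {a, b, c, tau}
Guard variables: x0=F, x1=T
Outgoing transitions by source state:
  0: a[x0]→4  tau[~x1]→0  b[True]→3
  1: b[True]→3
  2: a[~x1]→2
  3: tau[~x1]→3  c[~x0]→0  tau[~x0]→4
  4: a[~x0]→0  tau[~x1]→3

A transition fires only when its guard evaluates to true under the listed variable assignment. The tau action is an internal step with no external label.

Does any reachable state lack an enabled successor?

Answer: DEADLOCK-FREE

Analysis:
Reachable = {0,3,4}
  0: b→3  [1 out]
  3: c→0  tau→4  [2 out]
  4: a→0  [1 out]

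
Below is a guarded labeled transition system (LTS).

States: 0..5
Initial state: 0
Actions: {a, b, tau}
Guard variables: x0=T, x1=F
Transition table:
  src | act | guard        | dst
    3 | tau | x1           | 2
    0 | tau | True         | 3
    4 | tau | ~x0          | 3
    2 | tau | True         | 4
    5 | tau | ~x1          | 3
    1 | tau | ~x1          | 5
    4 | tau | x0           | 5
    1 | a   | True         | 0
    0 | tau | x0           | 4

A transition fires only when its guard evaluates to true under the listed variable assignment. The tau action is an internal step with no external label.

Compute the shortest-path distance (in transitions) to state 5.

Answer: 2

Trace:
Breadth-first toward 5:
  depth 0: {0}
  depth 1: {3,4}
  depth 2: {5}
first hit 5 at d=2 via tau·tau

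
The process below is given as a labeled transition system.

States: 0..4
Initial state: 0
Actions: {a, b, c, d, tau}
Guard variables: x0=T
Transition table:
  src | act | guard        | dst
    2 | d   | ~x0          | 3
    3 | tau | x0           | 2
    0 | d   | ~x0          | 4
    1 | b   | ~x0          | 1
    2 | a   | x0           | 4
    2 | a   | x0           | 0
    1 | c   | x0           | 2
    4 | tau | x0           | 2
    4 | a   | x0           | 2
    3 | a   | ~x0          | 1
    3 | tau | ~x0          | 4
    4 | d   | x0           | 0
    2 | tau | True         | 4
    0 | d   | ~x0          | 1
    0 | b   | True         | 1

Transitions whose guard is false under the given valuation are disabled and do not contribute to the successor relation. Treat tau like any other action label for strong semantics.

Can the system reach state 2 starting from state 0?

Answer: REACHABLE

Trace:
After dropping false guards: 9 live edges.
Layer 0: {0}
Layer 1: {1}  now seen {0,1}
Layer 2: {2}  now seen {0,1,2}
Layer 3: {4}  now seen {0,1,2,4}
Reachable = {0,1,2,4}
Path to 2: b·c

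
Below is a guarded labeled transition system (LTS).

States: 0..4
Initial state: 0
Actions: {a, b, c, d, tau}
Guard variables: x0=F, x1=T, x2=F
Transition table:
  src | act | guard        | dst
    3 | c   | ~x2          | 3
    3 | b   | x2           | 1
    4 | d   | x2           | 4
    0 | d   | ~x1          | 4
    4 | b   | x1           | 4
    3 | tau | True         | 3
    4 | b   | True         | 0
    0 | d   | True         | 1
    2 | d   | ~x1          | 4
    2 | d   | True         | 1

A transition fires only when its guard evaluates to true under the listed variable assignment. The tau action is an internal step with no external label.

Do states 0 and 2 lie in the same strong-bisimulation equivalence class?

Refine partition for ~:
  π0 = {{0,1,2,3,4}}
  π1 = {{0,2},{1},{3},{4}}
Fixed point at round 2; 4 class(es).
class of 0: {0,2}; class of 2: {0,2}

Answer: BISIMILAR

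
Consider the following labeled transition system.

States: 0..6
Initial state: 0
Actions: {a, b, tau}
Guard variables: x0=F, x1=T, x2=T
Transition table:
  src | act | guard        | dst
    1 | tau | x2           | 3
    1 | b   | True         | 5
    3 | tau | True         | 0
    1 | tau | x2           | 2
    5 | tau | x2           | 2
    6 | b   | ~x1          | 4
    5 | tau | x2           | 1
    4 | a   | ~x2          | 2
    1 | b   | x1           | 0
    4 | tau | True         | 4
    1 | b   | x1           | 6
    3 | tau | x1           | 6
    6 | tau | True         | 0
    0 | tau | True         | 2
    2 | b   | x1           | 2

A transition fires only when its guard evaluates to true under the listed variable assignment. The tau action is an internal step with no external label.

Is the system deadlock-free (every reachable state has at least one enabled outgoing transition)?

Reach set: {0,2}
  0: tau→2  [1 out]
  2: b→2  [1 out]

Answer: DEADLOCK-FREE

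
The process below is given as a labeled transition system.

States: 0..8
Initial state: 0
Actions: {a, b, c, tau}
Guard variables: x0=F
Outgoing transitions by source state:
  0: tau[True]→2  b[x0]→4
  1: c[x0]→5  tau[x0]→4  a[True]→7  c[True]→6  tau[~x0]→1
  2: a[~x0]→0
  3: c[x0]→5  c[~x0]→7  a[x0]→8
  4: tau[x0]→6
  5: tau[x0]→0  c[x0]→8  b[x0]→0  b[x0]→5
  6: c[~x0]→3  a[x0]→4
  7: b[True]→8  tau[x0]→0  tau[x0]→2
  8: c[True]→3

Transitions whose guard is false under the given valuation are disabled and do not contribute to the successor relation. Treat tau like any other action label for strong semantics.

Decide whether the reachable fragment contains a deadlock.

Answer: DEADLOCK-FREE

Trace:
Reachable = {0,2}
  0: tau→2  [1 out]
  2: a→0  [1 out]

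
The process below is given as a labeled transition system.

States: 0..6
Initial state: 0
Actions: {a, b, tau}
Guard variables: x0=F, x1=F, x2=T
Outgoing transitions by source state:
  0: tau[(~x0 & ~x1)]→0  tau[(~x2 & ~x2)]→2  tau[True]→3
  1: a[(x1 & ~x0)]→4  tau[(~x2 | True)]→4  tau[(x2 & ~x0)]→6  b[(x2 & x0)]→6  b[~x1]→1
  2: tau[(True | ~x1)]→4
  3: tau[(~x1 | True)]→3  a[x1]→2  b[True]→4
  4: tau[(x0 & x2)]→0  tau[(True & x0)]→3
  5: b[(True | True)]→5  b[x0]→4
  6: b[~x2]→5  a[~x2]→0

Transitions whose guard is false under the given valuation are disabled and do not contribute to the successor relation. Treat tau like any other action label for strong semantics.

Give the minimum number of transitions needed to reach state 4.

Breadth-first toward 4:
  depth 0: {0}
  depth 1: {3}
  depth 2: {4}
4 enters at depth 2; path tau·b

Answer: 2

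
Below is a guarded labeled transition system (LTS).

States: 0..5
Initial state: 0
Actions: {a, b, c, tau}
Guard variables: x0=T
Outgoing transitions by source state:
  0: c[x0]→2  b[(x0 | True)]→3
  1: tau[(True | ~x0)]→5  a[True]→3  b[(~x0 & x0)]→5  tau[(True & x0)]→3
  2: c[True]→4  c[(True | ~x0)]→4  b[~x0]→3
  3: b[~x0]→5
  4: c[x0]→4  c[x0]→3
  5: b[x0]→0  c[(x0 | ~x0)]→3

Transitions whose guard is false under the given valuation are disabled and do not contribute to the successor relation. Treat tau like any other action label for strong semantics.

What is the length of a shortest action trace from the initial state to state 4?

Breadth-first toward 4:
  L0 = {0}
  L1 = {2,3}
  L2 = {4}
4 enters at depth 2; path c·c

Answer: 2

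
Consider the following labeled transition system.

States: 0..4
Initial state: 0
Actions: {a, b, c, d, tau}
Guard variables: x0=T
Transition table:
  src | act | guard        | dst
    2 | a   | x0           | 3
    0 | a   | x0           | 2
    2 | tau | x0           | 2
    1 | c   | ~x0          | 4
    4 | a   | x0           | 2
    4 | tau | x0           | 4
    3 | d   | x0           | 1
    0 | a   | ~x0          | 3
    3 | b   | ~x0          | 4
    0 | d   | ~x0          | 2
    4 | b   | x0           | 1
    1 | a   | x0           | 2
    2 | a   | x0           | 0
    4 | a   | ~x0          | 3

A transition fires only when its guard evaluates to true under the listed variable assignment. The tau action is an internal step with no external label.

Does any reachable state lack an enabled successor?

Answer: DEADLOCK-FREE

Working:
Reach set: {0,1,2,3}
  0: a→2  [1 exit(s)]
  1: a→2  [1 exit(s)]
  2: a→0  a→3  tau→2  [3 exit(s)]
  3: d→1  [1 exit(s)]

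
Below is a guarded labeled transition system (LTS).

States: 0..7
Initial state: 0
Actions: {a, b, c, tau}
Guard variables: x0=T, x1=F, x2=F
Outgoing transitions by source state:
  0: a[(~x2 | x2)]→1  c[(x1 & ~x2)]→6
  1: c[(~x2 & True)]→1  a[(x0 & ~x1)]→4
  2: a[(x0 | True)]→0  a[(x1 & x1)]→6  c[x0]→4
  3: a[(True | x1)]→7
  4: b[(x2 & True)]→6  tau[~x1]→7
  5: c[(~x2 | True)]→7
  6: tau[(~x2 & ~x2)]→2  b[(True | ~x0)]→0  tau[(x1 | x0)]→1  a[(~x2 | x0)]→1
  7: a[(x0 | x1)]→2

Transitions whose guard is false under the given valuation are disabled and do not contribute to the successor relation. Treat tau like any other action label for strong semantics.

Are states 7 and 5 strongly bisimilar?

Compute ~ classes (split until stable):
  π0 = {{0,1,2,3,4,5,6,7}}
  π1 = {{0,3,7},{1,2},{4},{5},{6}}
  π2 = {{0,7},{1},{2},{3},{4},{5},{6}}
  π3 = {{0},{1},{2},{3},{4},{5},{6},{7}}
stable after 4 split(s): 8 block(s)
7∈{7}, 5∈{5}

Answer: NOT BISIMILAR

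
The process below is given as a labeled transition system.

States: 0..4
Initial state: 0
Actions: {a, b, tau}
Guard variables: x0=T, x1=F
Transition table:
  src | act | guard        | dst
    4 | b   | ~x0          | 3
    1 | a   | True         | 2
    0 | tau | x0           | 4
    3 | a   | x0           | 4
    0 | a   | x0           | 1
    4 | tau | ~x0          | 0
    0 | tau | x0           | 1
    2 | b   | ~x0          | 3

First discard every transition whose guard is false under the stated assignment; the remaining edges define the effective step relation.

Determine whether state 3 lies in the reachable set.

Answer: UNREACHABLE

Analysis:
Guard filter leaves 5 enabled edge(s).
Layer 0: {0}
Layer 1: {1,4}  total {0,1,4}
Layer 2: {2}  total {0,1,2,4}
Reachable = {0,1,2,4}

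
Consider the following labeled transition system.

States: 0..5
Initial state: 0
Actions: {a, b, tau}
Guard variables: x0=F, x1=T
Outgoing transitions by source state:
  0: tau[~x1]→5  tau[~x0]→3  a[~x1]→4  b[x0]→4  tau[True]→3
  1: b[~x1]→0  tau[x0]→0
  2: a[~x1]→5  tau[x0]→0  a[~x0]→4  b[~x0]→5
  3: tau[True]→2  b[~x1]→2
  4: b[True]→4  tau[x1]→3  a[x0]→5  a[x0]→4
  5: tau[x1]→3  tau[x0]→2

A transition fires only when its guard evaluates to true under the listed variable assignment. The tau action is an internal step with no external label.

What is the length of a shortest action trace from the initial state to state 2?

BFS to 2:
  depth 0: {0}
  depth 1: {3}
  depth 2: {2}
depth(2)=2, e.g. tau·tau

Answer: 2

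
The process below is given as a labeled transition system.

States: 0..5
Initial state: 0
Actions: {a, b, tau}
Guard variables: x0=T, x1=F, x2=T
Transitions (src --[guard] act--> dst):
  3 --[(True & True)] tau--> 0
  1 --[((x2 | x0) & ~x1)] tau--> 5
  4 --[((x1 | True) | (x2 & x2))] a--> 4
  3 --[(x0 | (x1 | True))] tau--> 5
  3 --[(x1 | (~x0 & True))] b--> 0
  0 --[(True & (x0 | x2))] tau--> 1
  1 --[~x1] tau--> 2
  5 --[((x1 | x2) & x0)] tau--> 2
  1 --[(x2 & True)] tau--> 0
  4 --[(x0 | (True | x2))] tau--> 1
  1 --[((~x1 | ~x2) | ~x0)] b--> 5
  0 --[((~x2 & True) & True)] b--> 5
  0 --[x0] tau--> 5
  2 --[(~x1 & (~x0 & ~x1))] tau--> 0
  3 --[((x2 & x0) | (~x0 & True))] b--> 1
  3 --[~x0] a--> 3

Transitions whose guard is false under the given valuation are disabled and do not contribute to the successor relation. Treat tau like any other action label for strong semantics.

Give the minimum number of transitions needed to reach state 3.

Answer: UNREACHABLE

Working:
Breadth-first toward 3:
  depth 0: {0}
  depth 1: {1,5}
  depth 2: {2}
3 never appears.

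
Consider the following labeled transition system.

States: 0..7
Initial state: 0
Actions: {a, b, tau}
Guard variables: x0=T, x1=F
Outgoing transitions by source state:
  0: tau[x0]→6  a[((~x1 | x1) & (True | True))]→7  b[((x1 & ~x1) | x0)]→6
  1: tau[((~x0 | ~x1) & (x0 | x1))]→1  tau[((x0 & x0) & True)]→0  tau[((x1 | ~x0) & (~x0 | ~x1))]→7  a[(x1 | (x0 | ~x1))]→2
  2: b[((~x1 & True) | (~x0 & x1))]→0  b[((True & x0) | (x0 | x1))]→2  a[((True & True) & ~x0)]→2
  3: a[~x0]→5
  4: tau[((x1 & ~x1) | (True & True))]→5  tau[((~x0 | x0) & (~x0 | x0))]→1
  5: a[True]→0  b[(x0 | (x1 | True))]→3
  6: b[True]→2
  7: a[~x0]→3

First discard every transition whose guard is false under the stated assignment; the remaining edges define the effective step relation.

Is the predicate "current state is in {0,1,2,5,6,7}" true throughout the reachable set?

Allowed set {0,1,2,5,6,7}
Reachable = {0,2,6,7}
  0: safe
  2: safe
  6: safe
  7: safe

Answer: INVARIANT HOLDS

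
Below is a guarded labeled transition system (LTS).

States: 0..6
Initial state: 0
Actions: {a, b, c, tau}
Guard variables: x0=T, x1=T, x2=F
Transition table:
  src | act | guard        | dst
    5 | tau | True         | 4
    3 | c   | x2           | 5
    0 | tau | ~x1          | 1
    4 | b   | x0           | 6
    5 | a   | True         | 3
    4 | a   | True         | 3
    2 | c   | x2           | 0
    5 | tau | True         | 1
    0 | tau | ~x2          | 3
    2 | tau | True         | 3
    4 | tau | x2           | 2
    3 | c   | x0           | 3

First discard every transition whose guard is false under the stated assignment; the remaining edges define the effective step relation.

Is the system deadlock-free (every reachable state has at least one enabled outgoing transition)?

Reach set: {0,3}
  0: tau→3  [1 out]
  3: c→3  [1 out]

Answer: DEADLOCK-FREE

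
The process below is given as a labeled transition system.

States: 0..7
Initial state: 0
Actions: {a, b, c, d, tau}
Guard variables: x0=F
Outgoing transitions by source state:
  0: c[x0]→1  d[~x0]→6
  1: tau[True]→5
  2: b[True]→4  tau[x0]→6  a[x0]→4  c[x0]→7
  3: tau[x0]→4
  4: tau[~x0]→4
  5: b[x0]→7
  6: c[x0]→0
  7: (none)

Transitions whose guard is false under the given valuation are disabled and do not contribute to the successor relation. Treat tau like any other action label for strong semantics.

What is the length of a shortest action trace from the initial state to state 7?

Breadth-first toward 7:
  L0 = {0}
  L1 = {6}
7 never appears.

Answer: UNREACHABLE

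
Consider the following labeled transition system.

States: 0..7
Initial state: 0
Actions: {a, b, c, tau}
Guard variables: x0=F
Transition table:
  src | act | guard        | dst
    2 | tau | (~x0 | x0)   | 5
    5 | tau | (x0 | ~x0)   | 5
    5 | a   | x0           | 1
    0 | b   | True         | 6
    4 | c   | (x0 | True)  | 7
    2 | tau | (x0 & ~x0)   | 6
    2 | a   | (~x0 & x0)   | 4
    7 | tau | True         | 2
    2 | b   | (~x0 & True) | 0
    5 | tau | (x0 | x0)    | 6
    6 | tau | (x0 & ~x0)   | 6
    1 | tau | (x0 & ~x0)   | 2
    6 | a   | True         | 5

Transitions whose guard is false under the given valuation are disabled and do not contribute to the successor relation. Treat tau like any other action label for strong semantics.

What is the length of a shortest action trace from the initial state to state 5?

Answer: 2

Analysis:
Layered search for 5:
  depth 0: {0}
  depth 1: {6}
  depth 2: {5}
5 enters at depth 2; path b·a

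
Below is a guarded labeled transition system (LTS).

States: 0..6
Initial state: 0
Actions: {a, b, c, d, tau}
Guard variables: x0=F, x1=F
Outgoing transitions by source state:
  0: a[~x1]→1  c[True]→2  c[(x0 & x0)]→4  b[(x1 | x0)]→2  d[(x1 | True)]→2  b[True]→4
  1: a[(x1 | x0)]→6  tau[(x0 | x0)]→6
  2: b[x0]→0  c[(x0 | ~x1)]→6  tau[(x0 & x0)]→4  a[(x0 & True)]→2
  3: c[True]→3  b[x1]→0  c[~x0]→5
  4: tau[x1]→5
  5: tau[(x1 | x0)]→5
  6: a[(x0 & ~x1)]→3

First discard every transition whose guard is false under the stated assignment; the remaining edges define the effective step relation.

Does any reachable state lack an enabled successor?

Reachable = {0,1,2,4,6}
  0: a→1  b→4  c→2  d→2  [4 out]
  1: ∅  [STUCK]
  2: c→6  [1 out]
  4: ∅  [STUCK]
  6: ∅  [STUCK]
trace reaching 1: a

Answer: DEADLOCK at state 1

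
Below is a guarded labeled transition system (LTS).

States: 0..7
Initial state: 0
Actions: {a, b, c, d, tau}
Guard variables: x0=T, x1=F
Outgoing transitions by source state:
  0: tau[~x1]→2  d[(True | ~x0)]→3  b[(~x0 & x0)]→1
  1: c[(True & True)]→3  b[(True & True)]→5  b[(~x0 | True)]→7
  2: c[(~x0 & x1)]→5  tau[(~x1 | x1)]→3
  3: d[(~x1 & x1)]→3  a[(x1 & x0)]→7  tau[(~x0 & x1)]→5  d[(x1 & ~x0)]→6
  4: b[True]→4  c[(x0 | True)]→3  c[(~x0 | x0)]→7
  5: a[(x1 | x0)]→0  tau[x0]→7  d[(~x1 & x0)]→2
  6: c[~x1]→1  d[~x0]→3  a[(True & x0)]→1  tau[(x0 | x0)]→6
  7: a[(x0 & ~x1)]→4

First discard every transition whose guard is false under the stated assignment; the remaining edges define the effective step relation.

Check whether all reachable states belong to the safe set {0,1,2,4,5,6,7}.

Safe = {0,1,2,4,5,6,7}
R = {0,2,3}
  0: safe
  2: safe
  3: ✗ unsafe
counterexample path to 3: d

Answer: INVARIANT VIOLATED at state 3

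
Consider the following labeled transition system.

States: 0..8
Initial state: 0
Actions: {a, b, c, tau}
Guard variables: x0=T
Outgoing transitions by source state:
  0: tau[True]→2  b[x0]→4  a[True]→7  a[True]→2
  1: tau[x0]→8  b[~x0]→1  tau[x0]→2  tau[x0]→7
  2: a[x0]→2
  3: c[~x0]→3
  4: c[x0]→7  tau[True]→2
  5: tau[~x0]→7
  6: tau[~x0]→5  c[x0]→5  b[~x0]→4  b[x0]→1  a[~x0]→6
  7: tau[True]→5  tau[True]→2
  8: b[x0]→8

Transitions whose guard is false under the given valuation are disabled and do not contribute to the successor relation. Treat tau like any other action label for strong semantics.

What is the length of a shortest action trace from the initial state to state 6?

Answer: UNREACHABLE

Trace:
Layered search for 6:
  Layer 0: {0}
  Layer 1: {2,4,7}
  Layer 2: {5}
6 never appears.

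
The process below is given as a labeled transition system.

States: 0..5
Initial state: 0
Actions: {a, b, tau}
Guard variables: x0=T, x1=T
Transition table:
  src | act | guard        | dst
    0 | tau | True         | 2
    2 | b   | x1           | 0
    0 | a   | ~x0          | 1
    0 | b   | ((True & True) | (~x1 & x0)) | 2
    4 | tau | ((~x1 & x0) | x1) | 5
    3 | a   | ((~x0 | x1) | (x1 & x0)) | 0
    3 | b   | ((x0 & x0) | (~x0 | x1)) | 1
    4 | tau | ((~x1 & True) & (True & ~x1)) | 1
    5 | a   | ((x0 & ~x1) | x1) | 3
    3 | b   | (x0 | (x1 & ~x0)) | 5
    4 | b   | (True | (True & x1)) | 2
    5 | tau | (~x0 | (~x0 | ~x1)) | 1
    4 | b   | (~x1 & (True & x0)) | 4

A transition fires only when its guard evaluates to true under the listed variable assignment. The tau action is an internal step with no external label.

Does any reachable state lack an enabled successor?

Answer: DEADLOCK-FREE

Analysis:
Reach set: {0,2}
  0: b→2  tau→2  [deg 2]
  2: b→0  [deg 1]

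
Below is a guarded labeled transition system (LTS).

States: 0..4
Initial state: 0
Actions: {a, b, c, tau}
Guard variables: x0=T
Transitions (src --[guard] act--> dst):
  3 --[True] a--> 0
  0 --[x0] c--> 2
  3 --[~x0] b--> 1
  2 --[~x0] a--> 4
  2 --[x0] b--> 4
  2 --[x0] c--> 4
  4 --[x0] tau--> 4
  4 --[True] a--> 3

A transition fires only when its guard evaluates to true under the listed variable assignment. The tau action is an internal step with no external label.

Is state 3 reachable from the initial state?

Answer: REACHABLE

Working:
Guard filter leaves 6 enabled edge(s).
L0 = {0}
L1 = {2}  now seen {0,2}
L2 = {4}  now seen {0,2,4}
L3 = {3}  now seen {0,2,3,4}
Reachable = {0,2,3,4}
witness 3: c·b·a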